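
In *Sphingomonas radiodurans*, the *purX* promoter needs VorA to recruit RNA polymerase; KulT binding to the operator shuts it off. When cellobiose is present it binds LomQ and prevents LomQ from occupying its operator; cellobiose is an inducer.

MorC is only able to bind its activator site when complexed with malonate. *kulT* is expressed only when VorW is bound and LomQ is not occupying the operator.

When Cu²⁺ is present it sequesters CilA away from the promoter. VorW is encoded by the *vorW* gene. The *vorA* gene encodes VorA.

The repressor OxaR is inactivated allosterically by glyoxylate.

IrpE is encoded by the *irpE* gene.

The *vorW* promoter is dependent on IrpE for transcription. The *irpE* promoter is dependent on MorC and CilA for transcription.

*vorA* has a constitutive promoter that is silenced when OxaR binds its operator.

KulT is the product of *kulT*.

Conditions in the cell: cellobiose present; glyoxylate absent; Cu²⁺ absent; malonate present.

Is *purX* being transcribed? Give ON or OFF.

OFF

Glyoxylate is absent, so OxaR is active.
With repressor OxaR bound, *vorA* is not transcribed.
So VorA is not produced.
Cellobiose is present, so LomQ is inactive.
Malonate is present, so MorC is active.
Cu²⁺ is absent, so CilA is active.
No repressor is bound and MorC and CilA are active, so *irpE* is transcribed.
So IrpE is produced and active.
No repressor is bound and IrpE is active, so *vorW* is transcribed.
So VorW is produced and active.
No repressor is bound and VorW is active, so *kulT* is transcribed.
So KulT is produced and active.
With repressor KulT bound, *purX* is not transcribed.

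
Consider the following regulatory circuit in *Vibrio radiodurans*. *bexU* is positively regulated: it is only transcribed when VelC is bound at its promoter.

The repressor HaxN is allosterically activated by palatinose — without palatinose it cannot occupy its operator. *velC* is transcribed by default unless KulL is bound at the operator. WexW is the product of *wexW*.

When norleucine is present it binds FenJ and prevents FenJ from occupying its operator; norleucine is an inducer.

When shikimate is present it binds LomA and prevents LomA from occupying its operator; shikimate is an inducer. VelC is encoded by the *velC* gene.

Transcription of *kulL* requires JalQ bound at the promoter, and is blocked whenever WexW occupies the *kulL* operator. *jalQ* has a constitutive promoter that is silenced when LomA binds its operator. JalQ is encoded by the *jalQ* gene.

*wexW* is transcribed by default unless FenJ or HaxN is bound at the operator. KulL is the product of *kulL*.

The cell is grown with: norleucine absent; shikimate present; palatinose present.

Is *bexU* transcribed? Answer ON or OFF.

Shikimate is present, so LomA is inactive.
With no repressor bound, *jalQ* is transcribed.
So JalQ is produced and active.
Norleucine is absent, so FenJ is active.
Palatinose is present, so HaxN is active.
With repressor FenJ bound, *wexW* is not transcribed.
So WexW is not produced.
No repressor is bound and JalQ is active, so *kulL* is transcribed.
So KulL is produced and active.
With repressor KulL bound, *velC* is not transcribed.
So VelC is not produced.
Required activator VelC is absent, so *bexU* is not transcribed.

OFF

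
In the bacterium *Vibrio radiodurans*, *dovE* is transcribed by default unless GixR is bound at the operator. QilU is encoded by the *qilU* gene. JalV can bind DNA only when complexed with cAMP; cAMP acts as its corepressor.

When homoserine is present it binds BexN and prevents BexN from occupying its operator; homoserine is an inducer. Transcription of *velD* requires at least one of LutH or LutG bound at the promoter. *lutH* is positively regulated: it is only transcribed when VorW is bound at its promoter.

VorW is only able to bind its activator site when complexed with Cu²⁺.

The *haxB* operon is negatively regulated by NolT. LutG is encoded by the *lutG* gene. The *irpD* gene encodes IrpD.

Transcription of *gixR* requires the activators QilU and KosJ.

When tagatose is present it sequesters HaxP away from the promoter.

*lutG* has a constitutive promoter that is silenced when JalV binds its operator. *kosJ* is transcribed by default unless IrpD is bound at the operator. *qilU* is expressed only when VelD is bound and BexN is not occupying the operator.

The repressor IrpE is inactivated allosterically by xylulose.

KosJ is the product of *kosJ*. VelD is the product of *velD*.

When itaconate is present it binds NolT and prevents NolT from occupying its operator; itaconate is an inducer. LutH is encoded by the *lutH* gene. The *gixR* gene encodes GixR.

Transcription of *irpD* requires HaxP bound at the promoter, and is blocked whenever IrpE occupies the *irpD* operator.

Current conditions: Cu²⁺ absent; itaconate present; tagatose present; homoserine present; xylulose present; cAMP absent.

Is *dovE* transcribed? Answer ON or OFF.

Cu²⁺ is absent, so VorW is inactive.
Required activator VorW is absent, so *lutH* is not transcribed.
So LutH is not produced.
cAMP is absent, so JalV is inactive.
With no repressor bound, *lutG* is transcribed.
So LutG is produced and active.
Activator LutG is present, so *velD* is transcribed.
So VelD is produced and active.
Homoserine is present, so BexN is inactive.
No repressor is bound and VelD is active, so *qilU* is transcribed.
So QilU is produced and active.
Tagatose is present, so HaxP is inactive.
Xylulose is present, so IrpE is inactive.
Required activator HaxP is absent, so *irpD* is not transcribed.
So IrpD is not produced.
With no repressor bound, *kosJ* is transcribed.
So KosJ is produced and active.
No repressor is bound and QilU and KosJ are active, so *gixR* is transcribed.
So GixR is produced and active.
With repressor GixR bound, *dovE* is not transcribed.

OFF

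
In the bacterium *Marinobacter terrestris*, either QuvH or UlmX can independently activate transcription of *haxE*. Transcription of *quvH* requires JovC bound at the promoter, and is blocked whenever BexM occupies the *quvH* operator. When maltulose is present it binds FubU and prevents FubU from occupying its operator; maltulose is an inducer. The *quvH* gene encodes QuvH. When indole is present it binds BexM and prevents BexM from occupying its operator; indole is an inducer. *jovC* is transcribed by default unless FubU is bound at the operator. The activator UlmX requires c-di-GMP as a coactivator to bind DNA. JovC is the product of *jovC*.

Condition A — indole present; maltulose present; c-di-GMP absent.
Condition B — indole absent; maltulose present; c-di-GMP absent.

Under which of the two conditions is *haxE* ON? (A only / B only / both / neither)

A only

Condition A:
Indole is present, so BexM is inactive.
Maltulose is present, so FubU is inactive.
With no repressor bound, *jovC* is transcribed.
So JovC is produced and active.
No repressor is bound and JovC is active, so *quvH* is transcribed.
So QuvH is produced and active.
c-di-GMP is absent, so UlmX is inactive.
Activator QuvH is present, so *haxE* is transcribed.
→ *haxE* is ON in A.
Condition B:
Indole is absent, so BexM is active.
Maltulose is present, so FubU is inactive.
With no repressor bound, *jovC* is transcribed.
So JovC is produced and active.
With repressor BexM bound, *quvH* is not transcribed.
So QuvH is not produced.
c-di-GMP is absent, so UlmX is inactive.
No activator is available at the *haxE* promoter, so *haxE* is not transcribed.
→ *haxE* is OFF in B.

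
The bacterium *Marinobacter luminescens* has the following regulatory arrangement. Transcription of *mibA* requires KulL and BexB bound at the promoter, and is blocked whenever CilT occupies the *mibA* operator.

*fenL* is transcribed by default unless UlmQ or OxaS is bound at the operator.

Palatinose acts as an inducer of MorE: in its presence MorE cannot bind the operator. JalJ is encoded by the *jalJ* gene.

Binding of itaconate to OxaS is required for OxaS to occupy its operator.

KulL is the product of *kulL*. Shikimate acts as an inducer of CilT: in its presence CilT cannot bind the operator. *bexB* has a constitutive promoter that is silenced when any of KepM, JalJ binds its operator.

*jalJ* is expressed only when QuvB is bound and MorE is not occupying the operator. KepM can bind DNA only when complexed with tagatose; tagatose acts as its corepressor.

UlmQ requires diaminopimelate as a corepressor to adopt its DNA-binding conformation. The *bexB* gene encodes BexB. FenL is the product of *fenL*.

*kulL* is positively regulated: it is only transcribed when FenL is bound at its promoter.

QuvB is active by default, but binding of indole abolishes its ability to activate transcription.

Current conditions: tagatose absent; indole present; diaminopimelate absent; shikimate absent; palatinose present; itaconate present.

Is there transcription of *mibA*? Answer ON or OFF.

Diaminopimelate is absent, so UlmQ is inactive.
Itaconate is present, so OxaS is active.
With repressor OxaS bound, *fenL* is not transcribed.
So FenL is not produced.
Required activator FenL is absent, so *kulL* is not transcribed.
So KulL is not produced.
Shikimate is absent, so CilT is active.
Tagatose is absent, so KepM is inactive.
Palatinose is present, so MorE is inactive.
Indole is present, so QuvB is inactive.
Required activator QuvB is absent, so *jalJ* is not transcribed.
So JalJ is not produced.
With no repressor bound, *bexB* is transcribed.
So BexB is produced and active.
With repressor CilT bound, *mibA* is not transcribed.

OFF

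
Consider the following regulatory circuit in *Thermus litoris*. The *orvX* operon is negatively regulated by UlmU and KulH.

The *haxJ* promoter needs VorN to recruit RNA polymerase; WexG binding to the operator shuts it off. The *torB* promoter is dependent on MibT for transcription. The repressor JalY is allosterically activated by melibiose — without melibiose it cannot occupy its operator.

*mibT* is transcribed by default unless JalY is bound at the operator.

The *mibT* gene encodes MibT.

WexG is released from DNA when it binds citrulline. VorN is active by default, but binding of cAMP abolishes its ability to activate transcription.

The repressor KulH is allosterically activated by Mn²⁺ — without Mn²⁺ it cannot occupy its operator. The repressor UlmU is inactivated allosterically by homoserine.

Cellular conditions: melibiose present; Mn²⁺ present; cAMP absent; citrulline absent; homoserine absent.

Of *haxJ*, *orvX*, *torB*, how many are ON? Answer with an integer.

0

cAMP is absent, so VorN is active.
Citrulline is absent, so WexG is active.
With repressor WexG bound, *haxJ* is not transcribed.
→ *haxJ* is OFF.
Homoserine is absent, so UlmU is active.
Mn²⁺ is present, so KulH is active.
With repressor UlmU bound, *orvX* is not transcribed.
→ *orvX* is OFF.
Melibiose is present, so JalY is active.
With repressor JalY bound, *mibT* is not transcribed.
So MibT is not produced.
Required activator MibT is absent, so *torB* is not transcribed.
→ *torB* is OFF.
0 of the 3 genes are transcribed.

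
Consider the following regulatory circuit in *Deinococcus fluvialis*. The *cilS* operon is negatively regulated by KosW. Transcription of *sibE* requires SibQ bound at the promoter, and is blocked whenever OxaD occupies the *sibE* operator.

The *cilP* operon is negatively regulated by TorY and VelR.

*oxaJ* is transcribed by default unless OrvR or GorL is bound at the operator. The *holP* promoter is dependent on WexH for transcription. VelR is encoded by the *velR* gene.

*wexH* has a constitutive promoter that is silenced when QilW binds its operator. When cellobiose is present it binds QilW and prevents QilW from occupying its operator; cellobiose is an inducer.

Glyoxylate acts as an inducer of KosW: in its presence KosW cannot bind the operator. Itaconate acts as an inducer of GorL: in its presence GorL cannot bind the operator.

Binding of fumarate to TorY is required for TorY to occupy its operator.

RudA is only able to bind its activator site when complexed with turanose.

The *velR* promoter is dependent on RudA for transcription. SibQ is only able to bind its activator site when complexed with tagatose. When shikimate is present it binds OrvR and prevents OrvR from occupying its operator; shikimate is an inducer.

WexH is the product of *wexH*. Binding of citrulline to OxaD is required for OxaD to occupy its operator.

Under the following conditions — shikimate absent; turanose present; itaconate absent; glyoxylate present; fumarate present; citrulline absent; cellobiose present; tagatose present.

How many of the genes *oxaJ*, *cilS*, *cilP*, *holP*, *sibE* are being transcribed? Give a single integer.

3

Shikimate is absent, so OrvR is active.
Itaconate is absent, so GorL is active.
With repressor OrvR bound, *oxaJ* is not transcribed.
→ *oxaJ* is OFF.
Glyoxylate is present, so KosW is inactive.
With no repressor bound, *cilS* is transcribed.
→ *cilS* is ON.
Fumarate is present, so TorY is active.
Turanose is present, so RudA is active.
No repressor is bound and RudA is active, so *velR* is transcribed.
So VelR is produced and active.
With repressor TorY bound, *cilP* is not transcribed.
→ *cilP* is OFF.
Cellobiose is present, so QilW is inactive.
With no repressor bound, *wexH* is transcribed.
So WexH is produced and active.
No repressor is bound and WexH is active, so *holP* is transcribed.
→ *holP* is ON.
Tagatose is present, so SibQ is active.
Citrulline is absent, so OxaD is inactive.
No repressor is bound and SibQ is active, so *sibE* is transcribed.
→ *sibE* is ON.
3 of the 5 genes are transcribed.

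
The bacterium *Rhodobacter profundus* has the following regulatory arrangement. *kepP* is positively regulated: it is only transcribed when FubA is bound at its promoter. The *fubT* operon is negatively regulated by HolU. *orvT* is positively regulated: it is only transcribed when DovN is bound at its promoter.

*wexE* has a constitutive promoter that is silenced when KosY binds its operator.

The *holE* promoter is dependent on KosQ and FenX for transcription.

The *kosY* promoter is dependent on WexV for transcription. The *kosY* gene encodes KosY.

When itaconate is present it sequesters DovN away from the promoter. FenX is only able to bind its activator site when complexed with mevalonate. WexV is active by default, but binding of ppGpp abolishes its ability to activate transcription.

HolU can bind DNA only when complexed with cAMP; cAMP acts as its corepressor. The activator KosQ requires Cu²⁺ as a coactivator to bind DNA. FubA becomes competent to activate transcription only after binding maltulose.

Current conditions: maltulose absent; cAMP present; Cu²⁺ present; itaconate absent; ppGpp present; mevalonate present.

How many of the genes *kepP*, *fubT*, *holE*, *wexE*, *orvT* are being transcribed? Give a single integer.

3

Maltulose is absent, so FubA is inactive.
Required activator FubA is absent, so *kepP* is not transcribed.
→ *kepP* is OFF.
cAMP is present, so HolU is active.
With repressor HolU bound, *fubT* is not transcribed.
→ *fubT* is OFF.
Cu²⁺ is present, so KosQ is active.
Mevalonate is present, so FenX is active.
No repressor is bound and KosQ and FenX are active, so *holE* is transcribed.
→ *holE* is ON.
ppGpp is present, so WexV is inactive.
Required activator WexV is absent, so *kosY* is not transcribed.
So KosY is not produced.
With no repressor bound, *wexE* is transcribed.
→ *wexE* is ON.
Itaconate is absent, so DovN is active.
No repressor is bound and DovN is active, so *orvT* is transcribed.
→ *orvT* is ON.
3 of the 5 genes are transcribed.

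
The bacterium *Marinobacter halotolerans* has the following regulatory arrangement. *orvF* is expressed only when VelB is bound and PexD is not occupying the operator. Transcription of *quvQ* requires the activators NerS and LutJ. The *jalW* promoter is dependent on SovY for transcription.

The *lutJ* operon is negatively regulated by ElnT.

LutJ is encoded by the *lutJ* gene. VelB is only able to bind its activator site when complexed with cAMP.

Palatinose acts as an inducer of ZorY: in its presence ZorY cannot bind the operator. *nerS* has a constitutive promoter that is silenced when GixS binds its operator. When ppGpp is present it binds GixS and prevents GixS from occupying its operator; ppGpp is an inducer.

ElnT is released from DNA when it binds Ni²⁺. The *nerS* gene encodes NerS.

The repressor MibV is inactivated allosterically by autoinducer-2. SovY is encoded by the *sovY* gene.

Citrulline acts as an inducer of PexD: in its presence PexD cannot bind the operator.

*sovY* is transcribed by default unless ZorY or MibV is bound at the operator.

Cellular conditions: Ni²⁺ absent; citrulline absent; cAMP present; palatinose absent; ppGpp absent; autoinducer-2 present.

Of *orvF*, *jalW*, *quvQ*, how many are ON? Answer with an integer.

cAMP is present, so VelB is active.
Citrulline is absent, so PexD is active.
With repressor PexD bound, *orvF* is not transcribed.
→ *orvF* is OFF.
Palatinose is absent, so ZorY is active.
Autoinducer-2 is present, so MibV is inactive.
With repressor ZorY bound, *sovY* is not transcribed.
So SovY is not produced.
Required activator SovY is absent, so *jalW* is not transcribed.
→ *jalW* is OFF.
ppGpp is absent, so GixS is active.
With repressor GixS bound, *nerS* is not transcribed.
So NerS is not produced.
Ni²⁺ is absent, so ElnT is active.
With repressor ElnT bound, *lutJ* is not transcribed.
So LutJ is not produced.
Required activator NerS is absent, so *quvQ* is not transcribed.
→ *quvQ* is OFF.
0 of the 3 genes are transcribed.

0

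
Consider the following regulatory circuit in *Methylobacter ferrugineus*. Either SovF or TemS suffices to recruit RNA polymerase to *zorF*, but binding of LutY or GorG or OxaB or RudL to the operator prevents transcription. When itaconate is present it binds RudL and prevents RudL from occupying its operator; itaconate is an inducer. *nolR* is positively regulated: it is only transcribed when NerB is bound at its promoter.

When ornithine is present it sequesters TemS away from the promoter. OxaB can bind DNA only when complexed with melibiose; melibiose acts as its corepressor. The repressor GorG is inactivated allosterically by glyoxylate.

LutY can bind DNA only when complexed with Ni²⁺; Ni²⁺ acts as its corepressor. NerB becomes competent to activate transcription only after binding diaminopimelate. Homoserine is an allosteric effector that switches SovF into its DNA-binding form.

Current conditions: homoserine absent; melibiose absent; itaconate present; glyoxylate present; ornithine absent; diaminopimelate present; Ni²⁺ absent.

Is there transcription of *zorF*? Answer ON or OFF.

Homoserine is absent, so SovF is inactive.
Ni²⁺ is absent, so LutY is inactive.
Ornithine is absent, so TemS is active.
Glyoxylate is present, so GorG is inactive.
Melibiose is absent, so OxaB is inactive.
Itaconate is present, so RudL is inactive.
Activator TemS is present, so *zorF* is transcribed.

ON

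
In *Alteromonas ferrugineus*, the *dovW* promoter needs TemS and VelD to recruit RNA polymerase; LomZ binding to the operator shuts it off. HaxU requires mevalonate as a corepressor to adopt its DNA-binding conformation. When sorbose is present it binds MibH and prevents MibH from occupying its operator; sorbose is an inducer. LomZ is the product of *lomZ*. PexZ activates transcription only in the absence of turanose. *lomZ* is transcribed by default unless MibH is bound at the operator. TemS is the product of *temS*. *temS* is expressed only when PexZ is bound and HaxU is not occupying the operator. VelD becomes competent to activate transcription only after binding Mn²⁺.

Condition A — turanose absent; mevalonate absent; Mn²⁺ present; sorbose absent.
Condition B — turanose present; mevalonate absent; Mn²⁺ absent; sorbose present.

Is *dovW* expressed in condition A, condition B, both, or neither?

A only

Condition A:
Turanose is absent, so PexZ is active.
Mevalonate is absent, so HaxU is inactive.
No repressor is bound and PexZ is active, so *temS* is transcribed.
So TemS is produced and active.
Mn²⁺ is present, so VelD is active.
Sorbose is absent, so MibH is active.
With repressor MibH bound, *lomZ* is not transcribed.
So LomZ is not produced.
No repressor is bound and TemS and VelD are active, so *dovW* is transcribed.
→ *dovW* is ON in A.
Condition B:
Turanose is present, so PexZ is inactive.
Mevalonate is absent, so HaxU is inactive.
Required activator PexZ is absent, so *temS* is not transcribed.
So TemS is not produced.
Mn²⁺ is absent, so VelD is inactive.
Sorbose is present, so MibH is inactive.
With no repressor bound, *lomZ* is transcribed.
So LomZ is produced and active.
With repressor LomZ bound, *dovW* is not transcribed.
→ *dovW* is OFF in B.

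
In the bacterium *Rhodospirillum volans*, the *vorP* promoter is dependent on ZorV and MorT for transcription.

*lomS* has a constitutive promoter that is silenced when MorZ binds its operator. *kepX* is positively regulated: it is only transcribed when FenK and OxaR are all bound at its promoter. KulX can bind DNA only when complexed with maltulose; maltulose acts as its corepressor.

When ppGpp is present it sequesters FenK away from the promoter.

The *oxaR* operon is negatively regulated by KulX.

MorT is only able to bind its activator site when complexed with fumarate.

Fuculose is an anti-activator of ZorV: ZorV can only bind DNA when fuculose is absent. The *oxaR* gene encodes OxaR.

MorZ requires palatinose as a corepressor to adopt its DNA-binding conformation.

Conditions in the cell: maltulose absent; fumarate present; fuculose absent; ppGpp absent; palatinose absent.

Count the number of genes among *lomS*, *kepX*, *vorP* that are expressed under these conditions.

3

Palatinose is absent, so MorZ is inactive.
With no repressor bound, *lomS* is transcribed.
→ *lomS* is ON.
ppGpp is absent, so FenK is active.
Maltulose is absent, so KulX is inactive.
With no repressor bound, *oxaR* is transcribed.
So OxaR is produced and active.
No repressor is bound and FenK and OxaR are active, so *kepX* is transcribed.
→ *kepX* is ON.
Fuculose is absent, so ZorV is active.
Fumarate is present, so MorT is active.
No repressor is bound and ZorV and MorT are active, so *vorP* is transcribed.
→ *vorP* is ON.
3 of the 3 genes are transcribed.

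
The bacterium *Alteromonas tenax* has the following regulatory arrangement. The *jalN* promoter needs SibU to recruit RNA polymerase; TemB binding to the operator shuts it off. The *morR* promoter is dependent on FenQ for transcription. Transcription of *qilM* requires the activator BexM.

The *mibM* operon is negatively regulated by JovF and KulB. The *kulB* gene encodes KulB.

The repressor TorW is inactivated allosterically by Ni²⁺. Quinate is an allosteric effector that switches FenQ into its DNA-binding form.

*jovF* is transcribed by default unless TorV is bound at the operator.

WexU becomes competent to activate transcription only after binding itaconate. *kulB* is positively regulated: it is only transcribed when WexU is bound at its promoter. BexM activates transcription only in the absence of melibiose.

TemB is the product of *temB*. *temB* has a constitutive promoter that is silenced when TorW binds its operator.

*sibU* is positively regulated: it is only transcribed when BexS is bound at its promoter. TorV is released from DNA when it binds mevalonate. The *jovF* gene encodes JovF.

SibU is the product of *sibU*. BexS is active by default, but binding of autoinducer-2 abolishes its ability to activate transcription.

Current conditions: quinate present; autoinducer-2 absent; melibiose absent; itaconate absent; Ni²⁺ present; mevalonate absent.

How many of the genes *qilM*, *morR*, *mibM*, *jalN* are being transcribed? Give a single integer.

3

Melibiose is absent, so BexM is active.
No repressor is bound and BexM is active, so *qilM* is transcribed.
→ *qilM* is ON.
Quinate is present, so FenQ is active.
No repressor is bound and FenQ is active, so *morR* is transcribed.
→ *morR* is ON.
Mevalonate is absent, so TorV is active.
With repressor TorV bound, *jovF* is not transcribed.
So JovF is not produced.
Itaconate is absent, so WexU is inactive.
Required activator WexU is absent, so *kulB* is not transcribed.
So KulB is not produced.
With no repressor bound, *mibM* is transcribed.
→ *mibM* is ON.
Ni²⁺ is present, so TorW is inactive.
With no repressor bound, *temB* is transcribed.
So TemB is produced and active.
Autoinducer-2 is absent, so BexS is active.
No repressor is bound and BexS is active, so *sibU* is transcribed.
So SibU is produced and active.
With repressor TemB bound, *jalN* is not transcribed.
→ *jalN* is OFF.
3 of the 4 genes are transcribed.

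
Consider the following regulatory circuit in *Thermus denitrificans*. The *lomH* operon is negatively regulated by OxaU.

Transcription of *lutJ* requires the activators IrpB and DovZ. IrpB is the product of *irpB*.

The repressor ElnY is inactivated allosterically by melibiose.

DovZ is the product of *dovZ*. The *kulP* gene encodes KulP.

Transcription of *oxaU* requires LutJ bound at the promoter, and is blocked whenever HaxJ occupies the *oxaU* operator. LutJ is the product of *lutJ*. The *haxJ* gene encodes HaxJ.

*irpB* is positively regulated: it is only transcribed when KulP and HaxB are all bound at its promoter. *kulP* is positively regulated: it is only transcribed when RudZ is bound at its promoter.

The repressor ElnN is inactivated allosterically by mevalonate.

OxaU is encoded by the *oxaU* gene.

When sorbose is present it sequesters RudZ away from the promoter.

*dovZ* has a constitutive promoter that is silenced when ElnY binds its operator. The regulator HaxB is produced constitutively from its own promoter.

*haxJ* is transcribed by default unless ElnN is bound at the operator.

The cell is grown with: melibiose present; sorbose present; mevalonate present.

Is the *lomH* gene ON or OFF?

ON

Sorbose is present, so RudZ is inactive.
Required activator RudZ is absent, so *kulP* is not transcribed.
So KulP is not produced.
HaxB is produced constitutively and is active.
Required activator KulP is absent, so *irpB* is not transcribed.
So IrpB is not produced.
Melibiose is present, so ElnY is inactive.
With no repressor bound, *dovZ* is transcribed.
So DovZ is produced and active.
Required activator IrpB is absent, so *lutJ* is not transcribed.
So LutJ is not produced.
Mevalonate is present, so ElnN is inactive.
With no repressor bound, *haxJ* is transcribed.
So HaxJ is produced and active.
With repressor HaxJ bound, *oxaU* is not transcribed.
So OxaU is not produced.
With no repressor bound, *lomH* is transcribed.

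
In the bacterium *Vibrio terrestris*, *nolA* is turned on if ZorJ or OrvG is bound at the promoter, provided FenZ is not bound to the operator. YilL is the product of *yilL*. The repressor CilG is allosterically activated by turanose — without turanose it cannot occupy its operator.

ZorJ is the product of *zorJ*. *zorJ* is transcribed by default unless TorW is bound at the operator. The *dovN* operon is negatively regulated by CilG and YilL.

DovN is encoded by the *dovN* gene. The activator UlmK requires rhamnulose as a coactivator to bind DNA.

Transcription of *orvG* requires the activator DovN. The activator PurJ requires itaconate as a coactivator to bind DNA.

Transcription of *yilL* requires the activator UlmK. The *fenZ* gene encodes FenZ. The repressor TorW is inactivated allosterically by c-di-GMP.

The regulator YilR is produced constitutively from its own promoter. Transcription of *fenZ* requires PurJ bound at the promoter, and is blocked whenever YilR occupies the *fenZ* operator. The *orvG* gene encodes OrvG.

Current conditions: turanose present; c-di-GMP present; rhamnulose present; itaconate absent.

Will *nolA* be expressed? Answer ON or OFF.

ON

YilR is produced constitutively and is active.
Itaconate is absent, so PurJ is inactive.
With repressor YilR bound, *fenZ* is not transcribed.
So FenZ is not produced.
c-di-GMP is present, so TorW is inactive.
With no repressor bound, *zorJ* is transcribed.
So ZorJ is produced and active.
Turanose is present, so CilG is active.
Rhamnulose is present, so UlmK is active.
No repressor is bound and UlmK is active, so *yilL* is transcribed.
So YilL is produced and active.
With repressor CilG bound, *dovN* is not transcribed.
So DovN is not produced.
Required activator DovN is absent, so *orvG* is not transcribed.
So OrvG is not produced.
Activator ZorJ is present, so *nolA* is transcribed.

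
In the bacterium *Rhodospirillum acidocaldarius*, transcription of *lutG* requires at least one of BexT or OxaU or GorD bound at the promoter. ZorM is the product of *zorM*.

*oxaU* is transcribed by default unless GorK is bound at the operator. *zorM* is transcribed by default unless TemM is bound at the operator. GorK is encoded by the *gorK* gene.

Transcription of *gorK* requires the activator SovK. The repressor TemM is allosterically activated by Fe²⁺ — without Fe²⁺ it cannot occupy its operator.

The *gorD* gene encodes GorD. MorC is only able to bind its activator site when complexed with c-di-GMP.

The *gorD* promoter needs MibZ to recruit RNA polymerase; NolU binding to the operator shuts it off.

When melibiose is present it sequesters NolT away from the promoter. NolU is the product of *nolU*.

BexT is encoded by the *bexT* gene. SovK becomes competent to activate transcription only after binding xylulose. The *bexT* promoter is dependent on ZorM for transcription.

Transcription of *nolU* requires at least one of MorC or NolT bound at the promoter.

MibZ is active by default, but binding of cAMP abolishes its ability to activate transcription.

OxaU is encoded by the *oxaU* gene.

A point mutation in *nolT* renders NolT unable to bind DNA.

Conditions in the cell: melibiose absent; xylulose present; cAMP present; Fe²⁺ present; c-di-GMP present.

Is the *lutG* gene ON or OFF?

Fe²⁺ is present, so TemM is active.
With repressor TemM bound, *zorM* is not transcribed.
So ZorM is not produced.
Required activator ZorM is absent, so *bexT* is not transcribed.
So BexT is not produced.
Xylulose is present, so SovK is active.
No repressor is bound and SovK is active, so *gorK* is transcribed.
So GorK is produced and active.
With repressor GorK bound, *oxaU* is not transcribed.
So OxaU is not produced.
cAMP is present, so MibZ is inactive.
c-di-GMP is present, so MorC is active.
NolT is non-functional in this strain, so it has no effect.
Activator MorC is present, so *nolU* is transcribed.
So NolU is produced and active.
With repressor NolU bound, *gorD* is not transcribed.
So GorD is not produced.
No activator is available at the *lutG* promoter, so *lutG* is not transcribed.

OFF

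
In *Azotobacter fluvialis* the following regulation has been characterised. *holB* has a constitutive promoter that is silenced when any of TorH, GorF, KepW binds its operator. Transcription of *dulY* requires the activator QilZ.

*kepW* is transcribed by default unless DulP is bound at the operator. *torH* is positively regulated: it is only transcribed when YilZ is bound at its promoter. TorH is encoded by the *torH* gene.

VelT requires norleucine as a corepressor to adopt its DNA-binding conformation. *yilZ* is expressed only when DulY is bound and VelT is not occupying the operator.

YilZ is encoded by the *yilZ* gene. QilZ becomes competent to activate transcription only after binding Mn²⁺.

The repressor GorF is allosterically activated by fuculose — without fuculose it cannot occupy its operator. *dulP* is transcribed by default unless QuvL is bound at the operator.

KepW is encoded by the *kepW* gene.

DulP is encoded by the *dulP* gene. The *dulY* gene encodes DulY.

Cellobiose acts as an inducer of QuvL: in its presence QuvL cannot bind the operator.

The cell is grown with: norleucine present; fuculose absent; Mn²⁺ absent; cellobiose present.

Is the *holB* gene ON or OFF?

Norleucine is present, so VelT is active.
Mn²⁺ is absent, so QilZ is inactive.
Required activator QilZ is absent, so *dulY* is not transcribed.
So DulY is not produced.
With repressor VelT bound, *yilZ* is not transcribed.
So YilZ is not produced.
Required activator YilZ is absent, so *torH* is not transcribed.
So TorH is not produced.
Fuculose is absent, so GorF is inactive.
Cellobiose is present, so QuvL is inactive.
With no repressor bound, *dulP* is transcribed.
So DulP is produced and active.
With repressor DulP bound, *kepW* is not transcribed.
So KepW is not produced.
With no repressor bound, *holB* is transcribed.

ON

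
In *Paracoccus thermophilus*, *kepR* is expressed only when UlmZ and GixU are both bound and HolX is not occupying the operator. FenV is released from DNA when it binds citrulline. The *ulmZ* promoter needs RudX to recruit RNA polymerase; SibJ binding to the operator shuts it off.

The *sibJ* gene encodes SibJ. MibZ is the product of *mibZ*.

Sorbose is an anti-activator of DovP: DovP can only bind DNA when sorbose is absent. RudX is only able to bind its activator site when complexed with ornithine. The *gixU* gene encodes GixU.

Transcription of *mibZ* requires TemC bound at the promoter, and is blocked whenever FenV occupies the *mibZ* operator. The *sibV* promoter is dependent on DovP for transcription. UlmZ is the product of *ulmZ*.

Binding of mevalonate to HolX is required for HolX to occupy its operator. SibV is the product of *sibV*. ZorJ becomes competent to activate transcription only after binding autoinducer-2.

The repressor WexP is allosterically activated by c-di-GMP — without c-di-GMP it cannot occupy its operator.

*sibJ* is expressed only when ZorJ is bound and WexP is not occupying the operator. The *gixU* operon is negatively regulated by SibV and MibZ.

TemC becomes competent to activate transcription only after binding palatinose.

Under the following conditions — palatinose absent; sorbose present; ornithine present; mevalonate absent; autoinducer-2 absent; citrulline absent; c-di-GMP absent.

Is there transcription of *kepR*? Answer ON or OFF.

Ornithine is present, so RudX is active.
c-di-GMP is absent, so WexP is inactive.
Autoinducer-2 is absent, so ZorJ is inactive.
Required activator ZorJ is absent, so *sibJ* is not transcribed.
So SibJ is not produced.
No repressor is bound and RudX is active, so *ulmZ* is transcribed.
So UlmZ is produced and active.
Sorbose is present, so DovP is inactive.
Required activator DovP is absent, so *sibV* is not transcribed.
So SibV is not produced.
Palatinose is absent, so TemC is inactive.
Citrulline is absent, so FenV is active.
With repressor FenV bound, *mibZ* is not transcribed.
So MibZ is not produced.
With no repressor bound, *gixU* is transcribed.
So GixU is produced and active.
Mevalonate is absent, so HolX is inactive.
No repressor is bound and UlmZ and GixU are active, so *kepR* is transcribed.

ON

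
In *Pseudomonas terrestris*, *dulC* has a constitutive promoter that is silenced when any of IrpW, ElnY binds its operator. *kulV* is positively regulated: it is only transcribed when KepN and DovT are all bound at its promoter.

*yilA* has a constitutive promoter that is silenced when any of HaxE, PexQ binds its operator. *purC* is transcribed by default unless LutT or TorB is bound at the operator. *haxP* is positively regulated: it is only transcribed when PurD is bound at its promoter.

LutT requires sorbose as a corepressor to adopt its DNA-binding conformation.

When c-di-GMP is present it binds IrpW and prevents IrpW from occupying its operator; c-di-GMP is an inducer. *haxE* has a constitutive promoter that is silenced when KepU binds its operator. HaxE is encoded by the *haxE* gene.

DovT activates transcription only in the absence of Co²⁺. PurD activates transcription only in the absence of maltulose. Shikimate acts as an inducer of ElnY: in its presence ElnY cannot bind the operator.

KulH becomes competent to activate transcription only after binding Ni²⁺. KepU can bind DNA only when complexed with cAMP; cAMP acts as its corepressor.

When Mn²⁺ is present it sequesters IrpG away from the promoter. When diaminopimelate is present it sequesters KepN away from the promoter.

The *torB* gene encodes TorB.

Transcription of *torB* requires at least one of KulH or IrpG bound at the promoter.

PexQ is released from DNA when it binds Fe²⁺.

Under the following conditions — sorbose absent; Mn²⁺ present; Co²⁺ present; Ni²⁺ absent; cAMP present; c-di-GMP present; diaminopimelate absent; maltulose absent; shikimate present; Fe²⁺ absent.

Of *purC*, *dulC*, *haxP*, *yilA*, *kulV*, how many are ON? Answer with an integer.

Sorbose is absent, so LutT is inactive.
Ni²⁺ is absent, so KulH is inactive.
Mn²⁺ is present, so IrpG is inactive.
No activator is available at the *torB* promoter, so *torB* is not transcribed.
So TorB is not produced.
With no repressor bound, *purC* is transcribed.
→ *purC* is ON.
c-di-GMP is present, so IrpW is inactive.
Shikimate is present, so ElnY is inactive.
With no repressor bound, *dulC* is transcribed.
→ *dulC* is ON.
Maltulose is absent, so PurD is active.
No repressor is bound and PurD is active, so *haxP* is transcribed.
→ *haxP* is ON.
cAMP is present, so KepU is active.
With repressor KepU bound, *haxE* is not transcribed.
So HaxE is not produced.
Fe²⁺ is absent, so PexQ is active.
With repressor PexQ bound, *yilA* is not transcribed.
→ *yilA* is OFF.
Diaminopimelate is absent, so KepN is active.
Co²⁺ is present, so DovT is inactive.
Required activator DovT is absent, so *kulV* is not transcribed.
→ *kulV* is OFF.
3 of the 5 genes are transcribed.

3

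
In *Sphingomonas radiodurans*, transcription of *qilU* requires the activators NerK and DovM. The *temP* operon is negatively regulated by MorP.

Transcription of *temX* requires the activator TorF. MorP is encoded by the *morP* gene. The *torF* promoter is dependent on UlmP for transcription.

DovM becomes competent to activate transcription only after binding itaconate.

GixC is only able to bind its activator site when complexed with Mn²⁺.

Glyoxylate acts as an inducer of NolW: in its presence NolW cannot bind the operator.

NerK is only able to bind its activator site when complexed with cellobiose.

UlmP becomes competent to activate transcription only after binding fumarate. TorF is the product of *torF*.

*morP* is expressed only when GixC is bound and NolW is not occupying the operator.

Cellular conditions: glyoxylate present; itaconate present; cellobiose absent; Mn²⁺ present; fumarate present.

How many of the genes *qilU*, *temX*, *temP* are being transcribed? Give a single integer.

1

Cellobiose is absent, so NerK is inactive.
Itaconate is present, so DovM is active.
Required activator NerK is absent, so *qilU* is not transcribed.
→ *qilU* is OFF.
Fumarate is present, so UlmP is active.
No repressor is bound and UlmP is active, so *torF* is transcribed.
So TorF is produced and active.
No repressor is bound and TorF is active, so *temX* is transcribed.
→ *temX* is ON.
Mn²⁺ is present, so GixC is active.
Glyoxylate is present, so NolW is inactive.
No repressor is bound and GixC is active, so *morP* is transcribed.
So MorP is produced and active.
With repressor MorP bound, *temP* is not transcribed.
→ *temP* is OFF.
1 of the 3 genes is transcribed.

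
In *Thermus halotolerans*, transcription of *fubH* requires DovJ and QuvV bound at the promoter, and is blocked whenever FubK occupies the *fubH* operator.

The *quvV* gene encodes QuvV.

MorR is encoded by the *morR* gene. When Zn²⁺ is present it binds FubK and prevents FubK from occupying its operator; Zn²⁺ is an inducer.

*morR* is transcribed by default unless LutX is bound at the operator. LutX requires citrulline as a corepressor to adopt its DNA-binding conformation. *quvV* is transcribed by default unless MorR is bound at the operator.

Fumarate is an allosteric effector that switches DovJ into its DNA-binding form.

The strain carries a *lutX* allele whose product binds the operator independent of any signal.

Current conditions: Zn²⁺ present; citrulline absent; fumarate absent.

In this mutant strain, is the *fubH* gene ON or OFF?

Fumarate is absent, so DovJ is inactive.
Zn²⁺ is present, so FubK is inactive.
LutX is constitutively active in this strain.
With repressor LutX bound, *morR* is not transcribed.
So MorR is not produced.
With no repressor bound, *quvV* is transcribed.
So QuvV is produced and active.
Required activator DovJ is absent, so *fubH* is not transcribed.

OFF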